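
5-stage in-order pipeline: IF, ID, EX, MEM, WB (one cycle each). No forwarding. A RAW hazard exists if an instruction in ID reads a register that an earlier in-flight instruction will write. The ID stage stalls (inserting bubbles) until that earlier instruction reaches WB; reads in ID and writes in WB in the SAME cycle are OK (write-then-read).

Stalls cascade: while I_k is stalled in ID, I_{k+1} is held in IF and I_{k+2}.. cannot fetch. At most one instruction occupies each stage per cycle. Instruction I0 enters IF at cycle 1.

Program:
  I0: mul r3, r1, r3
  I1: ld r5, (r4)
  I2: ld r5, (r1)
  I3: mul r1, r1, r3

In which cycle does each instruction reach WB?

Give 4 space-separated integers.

Answer: 5 6 7 8

Derivation:
I0 mul r3 <- r1,r3: IF@1 ID@2 stall=0 (-) EX@3 MEM@4 WB@5
I1 ld r5 <- r4: IF@2 ID@3 stall=0 (-) EX@4 MEM@5 WB@6
I2 ld r5 <- r1: IF@3 ID@4 stall=0 (-) EX@5 MEM@6 WB@7
I3 mul r1 <- r1,r3: IF@4 ID@5 stall=0 (-) EX@6 MEM@7 WB@8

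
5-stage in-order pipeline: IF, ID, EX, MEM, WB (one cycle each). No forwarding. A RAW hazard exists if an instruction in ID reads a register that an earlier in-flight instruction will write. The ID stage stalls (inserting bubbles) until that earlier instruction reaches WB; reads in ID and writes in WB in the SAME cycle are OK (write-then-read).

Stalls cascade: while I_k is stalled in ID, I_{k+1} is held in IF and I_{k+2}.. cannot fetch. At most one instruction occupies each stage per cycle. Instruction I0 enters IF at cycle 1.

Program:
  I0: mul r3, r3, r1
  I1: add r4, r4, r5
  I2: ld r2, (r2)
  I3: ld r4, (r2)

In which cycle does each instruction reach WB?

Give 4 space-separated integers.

Answer: 5 6 7 10

Derivation:
I0 mul r3 <- r3,r1: IF@1 ID@2 stall=0 (-) EX@3 MEM@4 WB@5
I1 add r4 <- r4,r5: IF@2 ID@3 stall=0 (-) EX@4 MEM@5 WB@6
I2 ld r2 <- r2: IF@3 ID@4 stall=0 (-) EX@5 MEM@6 WB@7
I3 ld r4 <- r2: IF@4 ID@5 stall=2 (RAW on I2.r2 (WB@7)) EX@8 MEM@9 WB@10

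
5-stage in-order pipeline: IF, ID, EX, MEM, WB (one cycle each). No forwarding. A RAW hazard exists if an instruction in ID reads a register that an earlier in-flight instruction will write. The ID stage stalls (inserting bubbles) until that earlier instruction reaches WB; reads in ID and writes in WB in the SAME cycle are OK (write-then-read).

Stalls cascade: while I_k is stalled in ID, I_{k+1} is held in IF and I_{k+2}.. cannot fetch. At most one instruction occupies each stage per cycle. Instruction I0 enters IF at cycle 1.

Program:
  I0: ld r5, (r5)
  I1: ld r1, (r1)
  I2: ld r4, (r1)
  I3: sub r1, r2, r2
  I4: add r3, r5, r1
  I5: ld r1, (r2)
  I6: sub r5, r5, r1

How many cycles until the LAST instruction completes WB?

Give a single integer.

I0 ld r5 <- r5: IF@1 ID@2 stall=0 (-) EX@3 MEM@4 WB@5
I1 ld r1 <- r1: IF@2 ID@3 stall=0 (-) EX@4 MEM@5 WB@6
I2 ld r4 <- r1: IF@3 ID@4 stall=2 (RAW on I1.r1 (WB@6)) EX@7 MEM@8 WB@9
I3 sub r1 <- r2,r2: IF@4 ID@7 stall=0 (-) EX@8 MEM@9 WB@10
I4 add r3 <- r5,r1: IF@7 ID@8 stall=2 (RAW on I3.r1 (WB@10)) EX@11 MEM@12 WB@13
I5 ld r1 <- r2: IF@8 ID@11 stall=0 (-) EX@12 MEM@13 WB@14
I6 sub r5 <- r5,r1: IF@11 ID@12 stall=2 (RAW on I5.r1 (WB@14)) EX@15 MEM@16 WB@17

Answer: 17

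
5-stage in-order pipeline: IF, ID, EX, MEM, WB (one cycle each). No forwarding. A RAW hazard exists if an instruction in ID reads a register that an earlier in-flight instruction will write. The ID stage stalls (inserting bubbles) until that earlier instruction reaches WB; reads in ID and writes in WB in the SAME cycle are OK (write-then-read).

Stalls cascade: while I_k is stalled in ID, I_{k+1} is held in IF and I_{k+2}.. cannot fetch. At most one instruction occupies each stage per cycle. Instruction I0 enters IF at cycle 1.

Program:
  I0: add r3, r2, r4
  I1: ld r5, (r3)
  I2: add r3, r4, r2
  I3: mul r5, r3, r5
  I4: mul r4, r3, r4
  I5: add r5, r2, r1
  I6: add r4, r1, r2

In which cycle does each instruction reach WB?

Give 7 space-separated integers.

I0 add r3 <- r2,r4: IF@1 ID@2 stall=0 (-) EX@3 MEM@4 WB@5
I1 ld r5 <- r3: IF@2 ID@3 stall=2 (RAW on I0.r3 (WB@5)) EX@6 MEM@7 WB@8
I2 add r3 <- r4,r2: IF@3 ID@6 stall=0 (-) EX@7 MEM@8 WB@9
I3 mul r5 <- r3,r5: IF@6 ID@7 stall=2 (RAW on I2.r3 (WB@9)) EX@10 MEM@11 WB@12
I4 mul r4 <- r3,r4: IF@7 ID@10 stall=0 (-) EX@11 MEM@12 WB@13
I5 add r5 <- r2,r1: IF@10 ID@11 stall=0 (-) EX@12 MEM@13 WB@14
I6 add r4 <- r1,r2: IF@11 ID@12 stall=0 (-) EX@13 MEM@14 WB@15

Answer: 5 8 9 12 13 14 15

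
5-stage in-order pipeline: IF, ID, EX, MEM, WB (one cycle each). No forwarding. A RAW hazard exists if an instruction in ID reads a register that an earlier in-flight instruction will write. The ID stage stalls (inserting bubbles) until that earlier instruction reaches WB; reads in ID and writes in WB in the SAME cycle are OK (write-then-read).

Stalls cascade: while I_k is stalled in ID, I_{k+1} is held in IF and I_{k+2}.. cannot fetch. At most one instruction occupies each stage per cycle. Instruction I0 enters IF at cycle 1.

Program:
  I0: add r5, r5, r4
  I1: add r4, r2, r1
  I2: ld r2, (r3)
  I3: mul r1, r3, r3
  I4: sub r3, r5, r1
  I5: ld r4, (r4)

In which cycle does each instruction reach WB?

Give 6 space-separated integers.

Answer: 5 6 7 8 11 12

Derivation:
I0 add r5 <- r5,r4: IF@1 ID@2 stall=0 (-) EX@3 MEM@4 WB@5
I1 add r4 <- r2,r1: IF@2 ID@3 stall=0 (-) EX@4 MEM@5 WB@6
I2 ld r2 <- r3: IF@3 ID@4 stall=0 (-) EX@5 MEM@6 WB@7
I3 mul r1 <- r3,r3: IF@4 ID@5 stall=0 (-) EX@6 MEM@7 WB@8
I4 sub r3 <- r5,r1: IF@5 ID@6 stall=2 (RAW on I3.r1 (WB@8)) EX@9 MEM@10 WB@11
I5 ld r4 <- r4: IF@6 ID@9 stall=0 (-) EX@10 MEM@11 WB@12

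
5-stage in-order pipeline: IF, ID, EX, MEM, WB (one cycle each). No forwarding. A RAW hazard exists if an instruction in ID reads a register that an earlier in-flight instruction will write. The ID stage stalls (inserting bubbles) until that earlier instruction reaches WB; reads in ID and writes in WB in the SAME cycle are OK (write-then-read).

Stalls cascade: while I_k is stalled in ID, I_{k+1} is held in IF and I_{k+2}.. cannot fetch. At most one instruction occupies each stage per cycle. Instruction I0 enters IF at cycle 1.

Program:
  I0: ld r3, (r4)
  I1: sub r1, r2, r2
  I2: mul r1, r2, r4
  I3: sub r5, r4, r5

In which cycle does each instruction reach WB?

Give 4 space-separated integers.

Answer: 5 6 7 8

Derivation:
I0 ld r3 <- r4: IF@1 ID@2 stall=0 (-) EX@3 MEM@4 WB@5
I1 sub r1 <- r2,r2: IF@2 ID@3 stall=0 (-) EX@4 MEM@5 WB@6
I2 mul r1 <- r2,r4: IF@3 ID@4 stall=0 (-) EX@5 MEM@6 WB@7
I3 sub r5 <- r4,r5: IF@4 ID@5 stall=0 (-) EX@6 MEM@7 WB@8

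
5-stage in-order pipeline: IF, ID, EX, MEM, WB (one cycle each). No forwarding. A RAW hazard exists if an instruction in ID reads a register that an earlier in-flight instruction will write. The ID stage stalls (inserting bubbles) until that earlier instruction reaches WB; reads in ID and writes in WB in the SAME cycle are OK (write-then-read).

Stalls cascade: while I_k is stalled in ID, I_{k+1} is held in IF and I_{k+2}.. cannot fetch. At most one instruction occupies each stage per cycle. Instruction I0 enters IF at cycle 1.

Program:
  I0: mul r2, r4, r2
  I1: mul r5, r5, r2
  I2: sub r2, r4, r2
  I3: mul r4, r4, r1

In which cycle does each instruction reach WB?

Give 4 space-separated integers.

I0 mul r2 <- r4,r2: IF@1 ID@2 stall=0 (-) EX@3 MEM@4 WB@5
I1 mul r5 <- r5,r2: IF@2 ID@3 stall=2 (RAW on I0.r2 (WB@5)) EX@6 MEM@7 WB@8
I2 sub r2 <- r4,r2: IF@3 ID@6 stall=0 (-) EX@7 MEM@8 WB@9
I3 mul r4 <- r4,r1: IF@6 ID@7 stall=0 (-) EX@8 MEM@9 WB@10

Answer: 5 8 9 10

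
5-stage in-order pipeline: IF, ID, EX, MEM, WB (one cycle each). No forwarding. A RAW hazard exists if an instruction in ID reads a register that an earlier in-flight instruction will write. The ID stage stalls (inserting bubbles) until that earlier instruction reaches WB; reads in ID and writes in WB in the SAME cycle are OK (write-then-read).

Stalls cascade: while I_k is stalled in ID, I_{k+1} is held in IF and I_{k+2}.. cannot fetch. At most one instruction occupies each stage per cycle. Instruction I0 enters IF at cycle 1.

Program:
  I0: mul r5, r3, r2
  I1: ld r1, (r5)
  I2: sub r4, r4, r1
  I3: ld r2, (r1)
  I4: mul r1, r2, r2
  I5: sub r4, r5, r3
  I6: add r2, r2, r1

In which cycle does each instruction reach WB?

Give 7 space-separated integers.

I0 mul r5 <- r3,r2: IF@1 ID@2 stall=0 (-) EX@3 MEM@4 WB@5
I1 ld r1 <- r5: IF@2 ID@3 stall=2 (RAW on I0.r5 (WB@5)) EX@6 MEM@7 WB@8
I2 sub r4 <- r4,r1: IF@3 ID@6 stall=2 (RAW on I1.r1 (WB@8)) EX@9 MEM@10 WB@11
I3 ld r2 <- r1: IF@6 ID@9 stall=0 (-) EX@10 MEM@11 WB@12
I4 mul r1 <- r2,r2: IF@9 ID@10 stall=2 (RAW on I3.r2 (WB@12)) EX@13 MEM@14 WB@15
I5 sub r4 <- r5,r3: IF@10 ID@13 stall=0 (-) EX@14 MEM@15 WB@16
I6 add r2 <- r2,r1: IF@13 ID@14 stall=1 (RAW on I4.r1 (WB@15)) EX@16 MEM@17 WB@18

Answer: 5 8 11 12 15 16 18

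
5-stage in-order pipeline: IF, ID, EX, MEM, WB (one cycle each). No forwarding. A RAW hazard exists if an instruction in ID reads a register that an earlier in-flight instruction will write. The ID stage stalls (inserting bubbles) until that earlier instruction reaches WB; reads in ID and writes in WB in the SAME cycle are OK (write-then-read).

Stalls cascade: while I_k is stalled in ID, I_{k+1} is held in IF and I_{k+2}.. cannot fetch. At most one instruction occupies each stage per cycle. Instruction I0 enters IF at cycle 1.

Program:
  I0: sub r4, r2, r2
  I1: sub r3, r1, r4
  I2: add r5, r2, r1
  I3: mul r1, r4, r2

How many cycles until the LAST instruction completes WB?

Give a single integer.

Answer: 10

Derivation:
I0 sub r4 <- r2,r2: IF@1 ID@2 stall=0 (-) EX@3 MEM@4 WB@5
I1 sub r3 <- r1,r4: IF@2 ID@3 stall=2 (RAW on I0.r4 (WB@5)) EX@6 MEM@7 WB@8
I2 add r5 <- r2,r1: IF@3 ID@6 stall=0 (-) EX@7 MEM@8 WB@9
I3 mul r1 <- r4,r2: IF@6 ID@7 stall=0 (-) EX@8 MEM@9 WB@10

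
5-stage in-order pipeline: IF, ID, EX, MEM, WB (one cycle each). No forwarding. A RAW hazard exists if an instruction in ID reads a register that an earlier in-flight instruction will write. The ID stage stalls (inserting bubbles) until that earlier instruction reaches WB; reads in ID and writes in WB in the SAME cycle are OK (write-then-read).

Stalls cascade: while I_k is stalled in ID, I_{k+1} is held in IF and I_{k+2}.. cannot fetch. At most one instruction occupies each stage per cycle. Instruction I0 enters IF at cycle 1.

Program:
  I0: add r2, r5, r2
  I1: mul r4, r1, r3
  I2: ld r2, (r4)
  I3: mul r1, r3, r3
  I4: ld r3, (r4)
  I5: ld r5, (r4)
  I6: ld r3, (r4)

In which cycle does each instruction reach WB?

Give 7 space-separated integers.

I0 add r2 <- r5,r2: IF@1 ID@2 stall=0 (-) EX@3 MEM@4 WB@5
I1 mul r4 <- r1,r3: IF@2 ID@3 stall=0 (-) EX@4 MEM@5 WB@6
I2 ld r2 <- r4: IF@3 ID@4 stall=2 (RAW on I1.r4 (WB@6)) EX@7 MEM@8 WB@9
I3 mul r1 <- r3,r3: IF@4 ID@7 stall=0 (-) EX@8 MEM@9 WB@10
I4 ld r3 <- r4: IF@7 ID@8 stall=0 (-) EX@9 MEM@10 WB@11
I5 ld r5 <- r4: IF@8 ID@9 stall=0 (-) EX@10 MEM@11 WB@12
I6 ld r3 <- r4: IF@9 ID@10 stall=0 (-) EX@11 MEM@12 WB@13

Answer: 5 6 9 10 11 12 13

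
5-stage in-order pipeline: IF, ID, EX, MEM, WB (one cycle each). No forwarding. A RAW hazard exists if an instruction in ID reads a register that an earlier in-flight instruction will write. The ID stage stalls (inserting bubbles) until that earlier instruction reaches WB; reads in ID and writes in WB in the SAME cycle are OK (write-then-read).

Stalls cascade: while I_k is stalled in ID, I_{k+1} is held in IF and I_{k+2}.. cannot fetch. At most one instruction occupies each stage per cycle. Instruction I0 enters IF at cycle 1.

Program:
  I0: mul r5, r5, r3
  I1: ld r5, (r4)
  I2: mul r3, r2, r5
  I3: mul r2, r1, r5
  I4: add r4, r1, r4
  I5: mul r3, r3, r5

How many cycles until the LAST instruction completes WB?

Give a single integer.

I0 mul r5 <- r5,r3: IF@1 ID@2 stall=0 (-) EX@3 MEM@4 WB@5
I1 ld r5 <- r4: IF@2 ID@3 stall=0 (-) EX@4 MEM@5 WB@6
I2 mul r3 <- r2,r5: IF@3 ID@4 stall=2 (RAW on I1.r5 (WB@6)) EX@7 MEM@8 WB@9
I3 mul r2 <- r1,r5: IF@4 ID@7 stall=0 (-) EX@8 MEM@9 WB@10
I4 add r4 <- r1,r4: IF@7 ID@8 stall=0 (-) EX@9 MEM@10 WB@11
I5 mul r3 <- r3,r5: IF@8 ID@9 stall=0 (-) EX@10 MEM@11 WB@12

Answer: 12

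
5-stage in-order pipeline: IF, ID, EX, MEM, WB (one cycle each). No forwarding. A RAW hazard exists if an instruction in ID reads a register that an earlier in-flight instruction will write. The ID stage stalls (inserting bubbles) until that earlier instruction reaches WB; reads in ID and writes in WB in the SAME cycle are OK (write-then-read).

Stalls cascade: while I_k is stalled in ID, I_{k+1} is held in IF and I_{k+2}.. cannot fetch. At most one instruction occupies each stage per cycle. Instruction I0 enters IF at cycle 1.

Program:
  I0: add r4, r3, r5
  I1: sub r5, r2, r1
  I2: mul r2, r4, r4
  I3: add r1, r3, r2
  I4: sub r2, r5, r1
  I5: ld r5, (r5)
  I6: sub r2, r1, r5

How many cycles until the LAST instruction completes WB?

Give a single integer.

Answer: 18

Derivation:
I0 add r4 <- r3,r5: IF@1 ID@2 stall=0 (-) EX@3 MEM@4 WB@5
I1 sub r5 <- r2,r1: IF@2 ID@3 stall=0 (-) EX@4 MEM@5 WB@6
I2 mul r2 <- r4,r4: IF@3 ID@4 stall=1 (RAW on I0.r4 (WB@5)) EX@6 MEM@7 WB@8
I3 add r1 <- r3,r2: IF@4 ID@6 stall=2 (RAW on I2.r2 (WB@8)) EX@9 MEM@10 WB@11
I4 sub r2 <- r5,r1: IF@6 ID@9 stall=2 (RAW on I3.r1 (WB@11)) EX@12 MEM@13 WB@14
I5 ld r5 <- r5: IF@9 ID@12 stall=0 (-) EX@13 MEM@14 WB@15
I6 sub r2 <- r1,r5: IF@12 ID@13 stall=2 (RAW on I5.r5 (WB@15)) EX@16 MEM@17 WB@18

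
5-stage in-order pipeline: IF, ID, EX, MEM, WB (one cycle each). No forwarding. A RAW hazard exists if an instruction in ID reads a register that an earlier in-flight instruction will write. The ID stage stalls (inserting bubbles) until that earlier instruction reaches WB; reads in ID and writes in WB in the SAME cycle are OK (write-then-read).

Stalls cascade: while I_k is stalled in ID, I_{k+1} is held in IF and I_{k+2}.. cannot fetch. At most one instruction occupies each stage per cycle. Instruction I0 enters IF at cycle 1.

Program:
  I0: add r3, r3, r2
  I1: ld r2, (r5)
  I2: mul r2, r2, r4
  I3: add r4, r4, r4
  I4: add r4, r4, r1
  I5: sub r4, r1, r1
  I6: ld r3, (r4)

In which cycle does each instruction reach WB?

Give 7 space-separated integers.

Answer: 5 6 9 10 13 14 17

Derivation:
I0 add r3 <- r3,r2: IF@1 ID@2 stall=0 (-) EX@3 MEM@4 WB@5
I1 ld r2 <- r5: IF@2 ID@3 stall=0 (-) EX@4 MEM@5 WB@6
I2 mul r2 <- r2,r4: IF@3 ID@4 stall=2 (RAW on I1.r2 (WB@6)) EX@7 MEM@8 WB@9
I3 add r4 <- r4,r4: IF@4 ID@7 stall=0 (-) EX@8 MEM@9 WB@10
I4 add r4 <- r4,r1: IF@7 ID@8 stall=2 (RAW on I3.r4 (WB@10)) EX@11 MEM@12 WB@13
I5 sub r4 <- r1,r1: IF@8 ID@11 stall=0 (-) EX@12 MEM@13 WB@14
I6 ld r3 <- r4: IF@11 ID@12 stall=2 (RAW on I5.r4 (WB@14)) EX@15 MEM@16 WB@17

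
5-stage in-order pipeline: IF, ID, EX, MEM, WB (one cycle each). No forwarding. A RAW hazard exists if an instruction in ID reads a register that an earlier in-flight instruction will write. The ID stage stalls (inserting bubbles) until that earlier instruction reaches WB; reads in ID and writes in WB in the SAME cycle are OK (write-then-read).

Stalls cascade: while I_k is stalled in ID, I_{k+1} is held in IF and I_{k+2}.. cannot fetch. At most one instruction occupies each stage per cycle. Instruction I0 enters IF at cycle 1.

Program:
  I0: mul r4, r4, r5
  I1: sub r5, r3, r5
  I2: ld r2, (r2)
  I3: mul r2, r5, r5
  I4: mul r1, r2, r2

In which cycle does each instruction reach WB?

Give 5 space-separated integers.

I0 mul r4 <- r4,r5: IF@1 ID@2 stall=0 (-) EX@3 MEM@4 WB@5
I1 sub r5 <- r3,r5: IF@2 ID@3 stall=0 (-) EX@4 MEM@5 WB@6
I2 ld r2 <- r2: IF@3 ID@4 stall=0 (-) EX@5 MEM@6 WB@7
I3 mul r2 <- r5,r5: IF@4 ID@5 stall=1 (RAW on I1.r5 (WB@6)) EX@7 MEM@8 WB@9
I4 mul r1 <- r2,r2: IF@5 ID@7 stall=2 (RAW on I3.r2 (WB@9)) EX@10 MEM@11 WB@12

Answer: 5 6 7 9 12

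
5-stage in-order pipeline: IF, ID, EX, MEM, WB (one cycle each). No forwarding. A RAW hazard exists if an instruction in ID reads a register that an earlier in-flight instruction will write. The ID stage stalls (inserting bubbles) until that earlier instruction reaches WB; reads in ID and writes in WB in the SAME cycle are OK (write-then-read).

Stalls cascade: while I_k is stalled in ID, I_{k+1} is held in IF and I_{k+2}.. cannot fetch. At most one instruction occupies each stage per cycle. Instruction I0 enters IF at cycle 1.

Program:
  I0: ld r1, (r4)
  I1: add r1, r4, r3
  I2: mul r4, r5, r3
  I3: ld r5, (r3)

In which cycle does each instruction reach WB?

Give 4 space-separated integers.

I0 ld r1 <- r4: IF@1 ID@2 stall=0 (-) EX@3 MEM@4 WB@5
I1 add r1 <- r4,r3: IF@2 ID@3 stall=0 (-) EX@4 MEM@5 WB@6
I2 mul r4 <- r5,r3: IF@3 ID@4 stall=0 (-) EX@5 MEM@6 WB@7
I3 ld r5 <- r3: IF@4 ID@5 stall=0 (-) EX@6 MEM@7 WB@8

Answer: 5 6 7 8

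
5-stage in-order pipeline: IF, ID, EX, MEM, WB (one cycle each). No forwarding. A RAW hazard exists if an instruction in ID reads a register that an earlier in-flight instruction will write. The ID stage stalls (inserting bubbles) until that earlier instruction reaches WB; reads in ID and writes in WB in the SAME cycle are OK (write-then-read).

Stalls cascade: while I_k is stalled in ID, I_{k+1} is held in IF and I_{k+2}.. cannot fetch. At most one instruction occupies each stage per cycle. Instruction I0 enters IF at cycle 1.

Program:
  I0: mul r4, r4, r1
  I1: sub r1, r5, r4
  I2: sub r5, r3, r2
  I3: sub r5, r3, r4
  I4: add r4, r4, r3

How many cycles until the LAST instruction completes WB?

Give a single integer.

Answer: 11

Derivation:
I0 mul r4 <- r4,r1: IF@1 ID@2 stall=0 (-) EX@3 MEM@4 WB@5
I1 sub r1 <- r5,r4: IF@2 ID@3 stall=2 (RAW on I0.r4 (WB@5)) EX@6 MEM@7 WB@8
I2 sub r5 <- r3,r2: IF@3 ID@6 stall=0 (-) EX@7 MEM@8 WB@9
I3 sub r5 <- r3,r4: IF@6 ID@7 stall=0 (-) EX@8 MEM@9 WB@10
I4 add r4 <- r4,r3: IF@7 ID@8 stall=0 (-) EX@9 MEM@10 WB@11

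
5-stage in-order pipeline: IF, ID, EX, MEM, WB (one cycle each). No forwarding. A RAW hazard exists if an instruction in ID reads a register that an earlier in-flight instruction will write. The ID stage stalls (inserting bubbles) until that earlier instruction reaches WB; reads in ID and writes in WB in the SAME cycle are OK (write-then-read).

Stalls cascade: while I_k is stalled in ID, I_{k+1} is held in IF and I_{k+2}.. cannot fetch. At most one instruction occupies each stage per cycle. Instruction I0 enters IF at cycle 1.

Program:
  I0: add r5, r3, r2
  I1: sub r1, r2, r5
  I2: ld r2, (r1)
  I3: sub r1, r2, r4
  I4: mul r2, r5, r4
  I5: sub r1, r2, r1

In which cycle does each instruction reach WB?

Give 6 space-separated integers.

Answer: 5 8 11 14 15 18

Derivation:
I0 add r5 <- r3,r2: IF@1 ID@2 stall=0 (-) EX@3 MEM@4 WB@5
I1 sub r1 <- r2,r5: IF@2 ID@3 stall=2 (RAW on I0.r5 (WB@5)) EX@6 MEM@7 WB@8
I2 ld r2 <- r1: IF@3 ID@6 stall=2 (RAW on I1.r1 (WB@8)) EX@9 MEM@10 WB@11
I3 sub r1 <- r2,r4: IF@6 ID@9 stall=2 (RAW on I2.r2 (WB@11)) EX@12 MEM@13 WB@14
I4 mul r2 <- r5,r4: IF@9 ID@12 stall=0 (-) EX@13 MEM@14 WB@15
I5 sub r1 <- r2,r1: IF@12 ID@13 stall=2 (RAW on I4.r2 (WB@15)) EX@16 MEM@17 WB@18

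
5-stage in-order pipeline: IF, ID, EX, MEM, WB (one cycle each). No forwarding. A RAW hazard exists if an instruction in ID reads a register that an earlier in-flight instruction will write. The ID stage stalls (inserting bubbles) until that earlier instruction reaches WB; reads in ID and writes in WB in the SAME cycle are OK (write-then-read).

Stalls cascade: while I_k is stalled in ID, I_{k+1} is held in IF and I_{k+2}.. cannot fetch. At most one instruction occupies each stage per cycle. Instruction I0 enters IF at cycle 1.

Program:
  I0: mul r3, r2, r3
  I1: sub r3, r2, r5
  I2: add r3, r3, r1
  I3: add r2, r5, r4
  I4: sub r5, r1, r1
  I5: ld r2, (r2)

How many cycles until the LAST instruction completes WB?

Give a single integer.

Answer: 13

Derivation:
I0 mul r3 <- r2,r3: IF@1 ID@2 stall=0 (-) EX@3 MEM@4 WB@5
I1 sub r3 <- r2,r5: IF@2 ID@3 stall=0 (-) EX@4 MEM@5 WB@6
I2 add r3 <- r3,r1: IF@3 ID@4 stall=2 (RAW on I1.r3 (WB@6)) EX@7 MEM@8 WB@9
I3 add r2 <- r5,r4: IF@4 ID@7 stall=0 (-) EX@8 MEM@9 WB@10
I4 sub r5 <- r1,r1: IF@7 ID@8 stall=0 (-) EX@9 MEM@10 WB@11
I5 ld r2 <- r2: IF@8 ID@9 stall=1 (RAW on I3.r2 (WB@10)) EX@11 MEM@12 WB@13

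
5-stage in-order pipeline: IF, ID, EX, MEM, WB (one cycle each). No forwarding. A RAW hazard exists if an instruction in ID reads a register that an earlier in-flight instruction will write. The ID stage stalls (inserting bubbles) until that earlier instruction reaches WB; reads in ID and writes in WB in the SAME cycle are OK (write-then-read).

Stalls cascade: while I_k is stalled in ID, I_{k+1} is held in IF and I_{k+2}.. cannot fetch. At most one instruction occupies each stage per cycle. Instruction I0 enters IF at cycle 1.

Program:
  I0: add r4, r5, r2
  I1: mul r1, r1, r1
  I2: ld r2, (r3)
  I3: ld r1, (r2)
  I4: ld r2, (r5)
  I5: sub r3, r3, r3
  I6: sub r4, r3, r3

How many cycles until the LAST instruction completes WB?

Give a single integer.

I0 add r4 <- r5,r2: IF@1 ID@2 stall=0 (-) EX@3 MEM@4 WB@5
I1 mul r1 <- r1,r1: IF@2 ID@3 stall=0 (-) EX@4 MEM@5 WB@6
I2 ld r2 <- r3: IF@3 ID@4 stall=0 (-) EX@5 MEM@6 WB@7
I3 ld r1 <- r2: IF@4 ID@5 stall=2 (RAW on I2.r2 (WB@7)) EX@8 MEM@9 WB@10
I4 ld r2 <- r5: IF@5 ID@8 stall=0 (-) EX@9 MEM@10 WB@11
I5 sub r3 <- r3,r3: IF@8 ID@9 stall=0 (-) EX@10 MEM@11 WB@12
I6 sub r4 <- r3,r3: IF@9 ID@10 stall=2 (RAW on I5.r3 (WB@12)) EX@13 MEM@14 WB@15

Answer: 15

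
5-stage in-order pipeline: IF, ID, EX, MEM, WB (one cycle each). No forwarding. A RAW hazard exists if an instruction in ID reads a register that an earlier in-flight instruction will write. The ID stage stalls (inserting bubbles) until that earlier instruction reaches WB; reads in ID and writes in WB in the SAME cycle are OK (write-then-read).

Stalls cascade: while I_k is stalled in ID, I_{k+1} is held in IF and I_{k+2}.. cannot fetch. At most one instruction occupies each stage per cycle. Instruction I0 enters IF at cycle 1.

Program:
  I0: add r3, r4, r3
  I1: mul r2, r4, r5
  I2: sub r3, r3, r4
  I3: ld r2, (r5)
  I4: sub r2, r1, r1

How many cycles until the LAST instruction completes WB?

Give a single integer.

Answer: 10

Derivation:
I0 add r3 <- r4,r3: IF@1 ID@2 stall=0 (-) EX@3 MEM@4 WB@5
I1 mul r2 <- r4,r5: IF@2 ID@3 stall=0 (-) EX@4 MEM@5 WB@6
I2 sub r3 <- r3,r4: IF@3 ID@4 stall=1 (RAW on I0.r3 (WB@5)) EX@6 MEM@7 WB@8
I3 ld r2 <- r5: IF@4 ID@6 stall=0 (-) EX@7 MEM@8 WB@9
I4 sub r2 <- r1,r1: IF@6 ID@7 stall=0 (-) EX@8 MEM@9 WB@10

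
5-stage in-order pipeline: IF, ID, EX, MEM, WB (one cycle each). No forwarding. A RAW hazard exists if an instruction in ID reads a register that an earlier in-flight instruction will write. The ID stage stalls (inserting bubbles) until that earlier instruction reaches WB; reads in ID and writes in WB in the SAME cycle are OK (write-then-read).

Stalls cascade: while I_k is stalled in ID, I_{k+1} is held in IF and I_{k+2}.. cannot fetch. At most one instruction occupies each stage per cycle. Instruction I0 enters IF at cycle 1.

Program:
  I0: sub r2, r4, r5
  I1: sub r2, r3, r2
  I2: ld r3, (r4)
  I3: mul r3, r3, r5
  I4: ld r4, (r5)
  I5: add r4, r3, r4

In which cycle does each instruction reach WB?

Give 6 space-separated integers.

I0 sub r2 <- r4,r5: IF@1 ID@2 stall=0 (-) EX@3 MEM@4 WB@5
I1 sub r2 <- r3,r2: IF@2 ID@3 stall=2 (RAW on I0.r2 (WB@5)) EX@6 MEM@7 WB@8
I2 ld r3 <- r4: IF@3 ID@6 stall=0 (-) EX@7 MEM@8 WB@9
I3 mul r3 <- r3,r5: IF@6 ID@7 stall=2 (RAW on I2.r3 (WB@9)) EX@10 MEM@11 WB@12
I4 ld r4 <- r5: IF@7 ID@10 stall=0 (-) EX@11 MEM@12 WB@13
I5 add r4 <- r3,r4: IF@10 ID@11 stall=2 (RAW on I4.r4 (WB@13)) EX@14 MEM@15 WB@16

Answer: 5 8 9 12 13 16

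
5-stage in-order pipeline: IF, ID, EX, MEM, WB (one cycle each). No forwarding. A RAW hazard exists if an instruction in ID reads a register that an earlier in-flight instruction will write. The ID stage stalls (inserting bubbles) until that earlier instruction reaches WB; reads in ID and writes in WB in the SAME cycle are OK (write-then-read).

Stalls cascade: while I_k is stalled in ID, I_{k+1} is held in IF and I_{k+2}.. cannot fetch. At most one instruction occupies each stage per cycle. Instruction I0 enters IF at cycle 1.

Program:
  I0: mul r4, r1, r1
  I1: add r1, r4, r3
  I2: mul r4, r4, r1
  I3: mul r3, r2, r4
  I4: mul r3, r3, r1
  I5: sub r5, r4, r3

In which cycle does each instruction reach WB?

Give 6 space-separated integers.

I0 mul r4 <- r1,r1: IF@1 ID@2 stall=0 (-) EX@3 MEM@4 WB@5
I1 add r1 <- r4,r3: IF@2 ID@3 stall=2 (RAW on I0.r4 (WB@5)) EX@6 MEM@7 WB@8
I2 mul r4 <- r4,r1: IF@3 ID@6 stall=2 (RAW on I1.r1 (WB@8)) EX@9 MEM@10 WB@11
I3 mul r3 <- r2,r4: IF@6 ID@9 stall=2 (RAW on I2.r4 (WB@11)) EX@12 MEM@13 WB@14
I4 mul r3 <- r3,r1: IF@9 ID@12 stall=2 (RAW on I3.r3 (WB@14)) EX@15 MEM@16 WB@17
I5 sub r5 <- r4,r3: IF@12 ID@15 stall=2 (RAW on I4.r3 (WB@17)) EX@18 MEM@19 WB@20

Answer: 5 8 11 14 17 20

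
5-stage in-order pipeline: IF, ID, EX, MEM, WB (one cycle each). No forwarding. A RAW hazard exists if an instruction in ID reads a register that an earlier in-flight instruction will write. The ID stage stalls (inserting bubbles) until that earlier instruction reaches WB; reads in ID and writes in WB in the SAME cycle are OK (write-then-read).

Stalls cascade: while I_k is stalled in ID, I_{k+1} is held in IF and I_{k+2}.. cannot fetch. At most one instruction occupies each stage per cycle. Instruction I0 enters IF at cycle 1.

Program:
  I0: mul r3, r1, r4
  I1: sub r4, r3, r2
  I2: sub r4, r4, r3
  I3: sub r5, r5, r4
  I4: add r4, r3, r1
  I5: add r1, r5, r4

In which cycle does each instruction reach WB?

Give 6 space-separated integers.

I0 mul r3 <- r1,r4: IF@1 ID@2 stall=0 (-) EX@3 MEM@4 WB@5
I1 sub r4 <- r3,r2: IF@2 ID@3 stall=2 (RAW on I0.r3 (WB@5)) EX@6 MEM@7 WB@8
I2 sub r4 <- r4,r3: IF@3 ID@6 stall=2 (RAW on I1.r4 (WB@8)) EX@9 MEM@10 WB@11
I3 sub r5 <- r5,r4: IF@6 ID@9 stall=2 (RAW on I2.r4 (WB@11)) EX@12 MEM@13 WB@14
I4 add r4 <- r3,r1: IF@9 ID@12 stall=0 (-) EX@13 MEM@14 WB@15
I5 add r1 <- r5,r4: IF@12 ID@13 stall=2 (RAW on I4.r4 (WB@15)) EX@16 MEM@17 WB@18

Answer: 5 8 11 14 15 18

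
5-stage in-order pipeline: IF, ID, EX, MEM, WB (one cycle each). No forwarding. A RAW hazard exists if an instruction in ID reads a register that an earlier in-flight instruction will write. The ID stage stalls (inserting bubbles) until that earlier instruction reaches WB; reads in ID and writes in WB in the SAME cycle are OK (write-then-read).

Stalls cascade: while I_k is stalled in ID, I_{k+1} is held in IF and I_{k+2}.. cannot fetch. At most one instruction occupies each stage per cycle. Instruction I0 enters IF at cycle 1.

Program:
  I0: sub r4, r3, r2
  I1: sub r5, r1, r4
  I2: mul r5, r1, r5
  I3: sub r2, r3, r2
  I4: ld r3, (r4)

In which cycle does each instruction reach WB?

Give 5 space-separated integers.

Answer: 5 8 11 12 13

Derivation:
I0 sub r4 <- r3,r2: IF@1 ID@2 stall=0 (-) EX@3 MEM@4 WB@5
I1 sub r5 <- r1,r4: IF@2 ID@3 stall=2 (RAW on I0.r4 (WB@5)) EX@6 MEM@7 WB@8
I2 mul r5 <- r1,r5: IF@3 ID@6 stall=2 (RAW on I1.r5 (WB@8)) EX@9 MEM@10 WB@11
I3 sub r2 <- r3,r2: IF@6 ID@9 stall=0 (-) EX@10 MEM@11 WB@12
I4 ld r3 <- r4: IF@9 ID@10 stall=0 (-) EX@11 MEM@12 WB@13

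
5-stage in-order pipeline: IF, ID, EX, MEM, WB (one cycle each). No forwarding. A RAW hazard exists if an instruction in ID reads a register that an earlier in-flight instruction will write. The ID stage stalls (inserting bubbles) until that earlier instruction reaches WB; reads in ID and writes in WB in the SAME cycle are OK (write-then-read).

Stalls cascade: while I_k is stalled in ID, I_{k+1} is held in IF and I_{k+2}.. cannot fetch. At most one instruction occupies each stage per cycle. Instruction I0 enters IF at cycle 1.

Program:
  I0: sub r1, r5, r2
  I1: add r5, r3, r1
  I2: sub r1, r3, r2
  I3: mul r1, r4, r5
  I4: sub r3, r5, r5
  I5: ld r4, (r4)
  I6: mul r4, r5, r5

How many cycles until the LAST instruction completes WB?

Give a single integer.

Answer: 14

Derivation:
I0 sub r1 <- r5,r2: IF@1 ID@2 stall=0 (-) EX@3 MEM@4 WB@5
I1 add r5 <- r3,r1: IF@2 ID@3 stall=2 (RAW on I0.r1 (WB@5)) EX@6 MEM@7 WB@8
I2 sub r1 <- r3,r2: IF@3 ID@6 stall=0 (-) EX@7 MEM@8 WB@9
I3 mul r1 <- r4,r5: IF@6 ID@7 stall=1 (RAW on I1.r5 (WB@8)) EX@9 MEM@10 WB@11
I4 sub r3 <- r5,r5: IF@7 ID@9 stall=0 (-) EX@10 MEM@11 WB@12
I5 ld r4 <- r4: IF@9 ID@10 stall=0 (-) EX@11 MEM@12 WB@13
I6 mul r4 <- r5,r5: IF@10 ID@11 stall=0 (-) EX@12 MEM@13 WB@14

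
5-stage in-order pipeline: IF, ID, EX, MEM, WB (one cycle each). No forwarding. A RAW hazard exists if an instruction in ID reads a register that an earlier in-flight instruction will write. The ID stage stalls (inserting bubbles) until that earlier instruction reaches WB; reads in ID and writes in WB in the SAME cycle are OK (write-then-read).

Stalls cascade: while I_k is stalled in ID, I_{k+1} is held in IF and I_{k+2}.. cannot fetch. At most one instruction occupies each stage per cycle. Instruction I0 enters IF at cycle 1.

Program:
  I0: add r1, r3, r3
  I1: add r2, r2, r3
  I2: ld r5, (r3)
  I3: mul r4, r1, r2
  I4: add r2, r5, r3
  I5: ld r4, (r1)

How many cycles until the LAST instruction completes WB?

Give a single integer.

I0 add r1 <- r3,r3: IF@1 ID@2 stall=0 (-) EX@3 MEM@4 WB@5
I1 add r2 <- r2,r3: IF@2 ID@3 stall=0 (-) EX@4 MEM@5 WB@6
I2 ld r5 <- r3: IF@3 ID@4 stall=0 (-) EX@5 MEM@6 WB@7
I3 mul r4 <- r1,r2: IF@4 ID@5 stall=1 (RAW on I1.r2 (WB@6)) EX@7 MEM@8 WB@9
I4 add r2 <- r5,r3: IF@5 ID@7 stall=0 (-) EX@8 MEM@9 WB@10
I5 ld r4 <- r1: IF@7 ID@8 stall=0 (-) EX@9 MEM@10 WB@11

Answer: 11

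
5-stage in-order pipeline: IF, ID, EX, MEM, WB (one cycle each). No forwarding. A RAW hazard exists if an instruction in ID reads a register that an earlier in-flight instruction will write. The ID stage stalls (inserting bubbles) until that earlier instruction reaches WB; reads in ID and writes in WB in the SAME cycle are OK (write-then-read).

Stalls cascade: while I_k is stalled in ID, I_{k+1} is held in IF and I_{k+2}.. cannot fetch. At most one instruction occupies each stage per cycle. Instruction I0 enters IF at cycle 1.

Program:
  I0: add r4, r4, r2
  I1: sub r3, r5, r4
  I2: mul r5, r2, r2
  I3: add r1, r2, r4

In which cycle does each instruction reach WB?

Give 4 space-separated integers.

I0 add r4 <- r4,r2: IF@1 ID@2 stall=0 (-) EX@3 MEM@4 WB@5
I1 sub r3 <- r5,r4: IF@2 ID@3 stall=2 (RAW on I0.r4 (WB@5)) EX@6 MEM@7 WB@8
I2 mul r5 <- r2,r2: IF@3 ID@6 stall=0 (-) EX@7 MEM@8 WB@9
I3 add r1 <- r2,r4: IF@6 ID@7 stall=0 (-) EX@8 MEM@9 WB@10

Answer: 5 8 9 10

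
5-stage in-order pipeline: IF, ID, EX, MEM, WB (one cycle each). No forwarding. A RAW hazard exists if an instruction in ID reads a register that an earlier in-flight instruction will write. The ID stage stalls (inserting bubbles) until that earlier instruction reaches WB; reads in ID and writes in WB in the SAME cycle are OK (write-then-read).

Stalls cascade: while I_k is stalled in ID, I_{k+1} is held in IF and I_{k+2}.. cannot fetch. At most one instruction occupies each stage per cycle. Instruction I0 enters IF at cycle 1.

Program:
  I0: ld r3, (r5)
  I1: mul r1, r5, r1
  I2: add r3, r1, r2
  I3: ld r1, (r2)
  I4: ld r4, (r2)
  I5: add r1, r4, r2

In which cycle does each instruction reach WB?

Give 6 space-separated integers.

Answer: 5 6 9 10 11 14

Derivation:
I0 ld r3 <- r5: IF@1 ID@2 stall=0 (-) EX@3 MEM@4 WB@5
I1 mul r1 <- r5,r1: IF@2 ID@3 stall=0 (-) EX@4 MEM@5 WB@6
I2 add r3 <- r1,r2: IF@3 ID@4 stall=2 (RAW on I1.r1 (WB@6)) EX@7 MEM@8 WB@9
I3 ld r1 <- r2: IF@4 ID@7 stall=0 (-) EX@8 MEM@9 WB@10
I4 ld r4 <- r2: IF@7 ID@8 stall=0 (-) EX@9 MEM@10 WB@11
I5 add r1 <- r4,r2: IF@8 ID@9 stall=2 (RAW on I4.r4 (WB@11)) EX@12 MEM@13 WB@14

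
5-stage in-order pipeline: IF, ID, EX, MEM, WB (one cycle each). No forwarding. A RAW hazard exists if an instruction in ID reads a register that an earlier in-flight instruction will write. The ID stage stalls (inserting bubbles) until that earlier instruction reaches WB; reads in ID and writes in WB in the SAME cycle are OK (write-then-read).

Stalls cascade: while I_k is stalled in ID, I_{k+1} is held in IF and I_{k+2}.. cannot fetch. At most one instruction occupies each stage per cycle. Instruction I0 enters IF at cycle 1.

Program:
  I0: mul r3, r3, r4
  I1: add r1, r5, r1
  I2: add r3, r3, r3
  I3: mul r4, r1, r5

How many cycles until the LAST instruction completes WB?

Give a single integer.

Answer: 9

Derivation:
I0 mul r3 <- r3,r4: IF@1 ID@2 stall=0 (-) EX@3 MEM@4 WB@5
I1 add r1 <- r5,r1: IF@2 ID@3 stall=0 (-) EX@4 MEM@5 WB@6
I2 add r3 <- r3,r3: IF@3 ID@4 stall=1 (RAW on I0.r3 (WB@5)) EX@6 MEM@7 WB@8
I3 mul r4 <- r1,r5: IF@4 ID@6 stall=0 (-) EX@7 MEM@8 WB@9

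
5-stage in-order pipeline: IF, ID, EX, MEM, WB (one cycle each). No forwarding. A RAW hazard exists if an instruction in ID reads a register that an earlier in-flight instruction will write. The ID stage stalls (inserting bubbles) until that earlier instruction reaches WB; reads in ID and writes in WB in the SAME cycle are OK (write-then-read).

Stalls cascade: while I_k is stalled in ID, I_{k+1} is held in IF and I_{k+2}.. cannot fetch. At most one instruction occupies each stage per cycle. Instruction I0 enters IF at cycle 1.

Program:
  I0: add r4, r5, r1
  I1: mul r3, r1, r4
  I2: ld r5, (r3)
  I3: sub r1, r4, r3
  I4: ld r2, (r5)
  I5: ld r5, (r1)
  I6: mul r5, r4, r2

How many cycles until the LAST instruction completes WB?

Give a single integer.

Answer: 17

Derivation:
I0 add r4 <- r5,r1: IF@1 ID@2 stall=0 (-) EX@3 MEM@4 WB@5
I1 mul r3 <- r1,r4: IF@2 ID@3 stall=2 (RAW on I0.r4 (WB@5)) EX@6 MEM@7 WB@8
I2 ld r5 <- r3: IF@3 ID@6 stall=2 (RAW on I1.r3 (WB@8)) EX@9 MEM@10 WB@11
I3 sub r1 <- r4,r3: IF@6 ID@9 stall=0 (-) EX@10 MEM@11 WB@12
I4 ld r2 <- r5: IF@9 ID@10 stall=1 (RAW on I2.r5 (WB@11)) EX@12 MEM@13 WB@14
I5 ld r5 <- r1: IF@10 ID@12 stall=0 (-) EX@13 MEM@14 WB@15
I6 mul r5 <- r4,r2: IF@12 ID@13 stall=1 (RAW on I4.r2 (WB@14)) EX@15 MEM@16 WB@17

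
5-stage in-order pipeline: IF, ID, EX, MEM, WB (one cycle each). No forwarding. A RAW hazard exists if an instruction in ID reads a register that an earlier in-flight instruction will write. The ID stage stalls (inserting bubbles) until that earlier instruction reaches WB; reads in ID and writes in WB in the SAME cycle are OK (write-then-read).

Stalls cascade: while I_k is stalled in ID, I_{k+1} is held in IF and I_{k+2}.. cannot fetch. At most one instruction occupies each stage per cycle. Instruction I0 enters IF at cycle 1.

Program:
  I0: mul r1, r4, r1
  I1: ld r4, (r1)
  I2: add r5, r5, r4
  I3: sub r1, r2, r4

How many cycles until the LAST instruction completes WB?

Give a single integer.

Answer: 12

Derivation:
I0 mul r1 <- r4,r1: IF@1 ID@2 stall=0 (-) EX@3 MEM@4 WB@5
I1 ld r4 <- r1: IF@2 ID@3 stall=2 (RAW on I0.r1 (WB@5)) EX@6 MEM@7 WB@8
I2 add r5 <- r5,r4: IF@3 ID@6 stall=2 (RAW on I1.r4 (WB@8)) EX@9 MEM@10 WB@11
I3 sub r1 <- r2,r4: IF@6 ID@9 stall=0 (-) EX@10 MEM@11 WB@12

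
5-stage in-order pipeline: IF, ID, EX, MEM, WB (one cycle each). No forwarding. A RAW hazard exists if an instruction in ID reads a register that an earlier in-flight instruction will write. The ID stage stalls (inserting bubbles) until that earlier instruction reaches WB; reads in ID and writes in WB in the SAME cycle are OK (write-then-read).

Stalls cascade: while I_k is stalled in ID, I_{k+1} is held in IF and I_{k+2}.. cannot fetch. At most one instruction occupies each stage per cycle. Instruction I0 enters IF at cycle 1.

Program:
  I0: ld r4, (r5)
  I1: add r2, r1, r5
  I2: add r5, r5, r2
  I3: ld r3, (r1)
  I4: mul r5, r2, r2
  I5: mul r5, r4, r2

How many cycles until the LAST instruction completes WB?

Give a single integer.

Answer: 12

Derivation:
I0 ld r4 <- r5: IF@1 ID@2 stall=0 (-) EX@3 MEM@4 WB@5
I1 add r2 <- r1,r5: IF@2 ID@3 stall=0 (-) EX@4 MEM@5 WB@6
I2 add r5 <- r5,r2: IF@3 ID@4 stall=2 (RAW on I1.r2 (WB@6)) EX@7 MEM@8 WB@9
I3 ld r3 <- r1: IF@4 ID@7 stall=0 (-) EX@8 MEM@9 WB@10
I4 mul r5 <- r2,r2: IF@7 ID@8 stall=0 (-) EX@9 MEM@10 WB@11
I5 mul r5 <- r4,r2: IF@8 ID@9 stall=0 (-) EX@10 MEM@11 WB@12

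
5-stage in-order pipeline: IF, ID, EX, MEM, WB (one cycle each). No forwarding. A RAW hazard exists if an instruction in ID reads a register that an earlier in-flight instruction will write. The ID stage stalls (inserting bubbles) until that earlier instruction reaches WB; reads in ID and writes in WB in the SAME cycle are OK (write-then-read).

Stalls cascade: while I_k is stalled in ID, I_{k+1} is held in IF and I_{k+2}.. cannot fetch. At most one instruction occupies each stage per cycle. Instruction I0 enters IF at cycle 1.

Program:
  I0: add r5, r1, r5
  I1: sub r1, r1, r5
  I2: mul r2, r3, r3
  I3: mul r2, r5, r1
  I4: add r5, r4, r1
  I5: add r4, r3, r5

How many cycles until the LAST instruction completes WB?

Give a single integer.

Answer: 15

Derivation:
I0 add r5 <- r1,r5: IF@1 ID@2 stall=0 (-) EX@3 MEM@4 WB@5
I1 sub r1 <- r1,r5: IF@2 ID@3 stall=2 (RAW on I0.r5 (WB@5)) EX@6 MEM@7 WB@8
I2 mul r2 <- r3,r3: IF@3 ID@6 stall=0 (-) EX@7 MEM@8 WB@9
I3 mul r2 <- r5,r1: IF@6 ID@7 stall=1 (RAW on I1.r1 (WB@8)) EX@9 MEM@10 WB@11
I4 add r5 <- r4,r1: IF@7 ID@9 stall=0 (-) EX@10 MEM@11 WB@12
I5 add r4 <- r3,r5: IF@9 ID@10 stall=2 (RAW on I4.r5 (WB@12)) EX@13 MEM@14 WB@15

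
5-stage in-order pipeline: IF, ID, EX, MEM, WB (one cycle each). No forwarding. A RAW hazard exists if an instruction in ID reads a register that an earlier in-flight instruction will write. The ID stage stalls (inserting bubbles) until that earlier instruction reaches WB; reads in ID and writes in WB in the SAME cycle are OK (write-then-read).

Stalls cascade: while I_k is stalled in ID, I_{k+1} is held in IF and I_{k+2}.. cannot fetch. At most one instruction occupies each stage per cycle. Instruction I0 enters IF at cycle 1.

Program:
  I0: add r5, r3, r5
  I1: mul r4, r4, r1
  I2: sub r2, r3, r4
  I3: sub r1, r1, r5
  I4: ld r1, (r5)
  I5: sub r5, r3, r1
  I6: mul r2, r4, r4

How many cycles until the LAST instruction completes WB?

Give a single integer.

I0 add r5 <- r3,r5: IF@1 ID@2 stall=0 (-) EX@3 MEM@4 WB@5
I1 mul r4 <- r4,r1: IF@2 ID@3 stall=0 (-) EX@4 MEM@5 WB@6
I2 sub r2 <- r3,r4: IF@3 ID@4 stall=2 (RAW on I1.r4 (WB@6)) EX@7 MEM@8 WB@9
I3 sub r1 <- r1,r5: IF@4 ID@7 stall=0 (-) EX@8 MEM@9 WB@10
I4 ld r1 <- r5: IF@7 ID@8 stall=0 (-) EX@9 MEM@10 WB@11
I5 sub r5 <- r3,r1: IF@8 ID@9 stall=2 (RAW on I4.r1 (WB@11)) EX@12 MEM@13 WB@14
I6 mul r2 <- r4,r4: IF@9 ID@12 stall=0 (-) EX@13 MEM@14 WB@15

Answer: 15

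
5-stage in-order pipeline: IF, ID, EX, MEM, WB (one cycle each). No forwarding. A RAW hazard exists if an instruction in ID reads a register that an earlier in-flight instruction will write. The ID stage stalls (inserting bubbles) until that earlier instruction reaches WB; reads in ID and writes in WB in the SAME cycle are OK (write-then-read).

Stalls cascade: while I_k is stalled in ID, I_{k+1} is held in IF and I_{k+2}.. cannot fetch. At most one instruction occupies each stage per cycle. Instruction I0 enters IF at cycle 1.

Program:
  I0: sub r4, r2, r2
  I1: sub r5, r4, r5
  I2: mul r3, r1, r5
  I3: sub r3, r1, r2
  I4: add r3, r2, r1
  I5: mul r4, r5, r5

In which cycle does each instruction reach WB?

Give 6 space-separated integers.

I0 sub r4 <- r2,r2: IF@1 ID@2 stall=0 (-) EX@3 MEM@4 WB@5
I1 sub r5 <- r4,r5: IF@2 ID@3 stall=2 (RAW on I0.r4 (WB@5)) EX@6 MEM@7 WB@8
I2 mul r3 <- r1,r5: IF@3 ID@6 stall=2 (RAW on I1.r5 (WB@8)) EX@9 MEM@10 WB@11
I3 sub r3 <- r1,r2: IF@6 ID@9 stall=0 (-) EX@10 MEM@11 WB@12
I4 add r3 <- r2,r1: IF@9 ID@10 stall=0 (-) EX@11 MEM@12 WB@13
I5 mul r4 <- r5,r5: IF@10 ID@11 stall=0 (-) EX@12 MEM@13 WB@14

Answer: 5 8 11 12 13 14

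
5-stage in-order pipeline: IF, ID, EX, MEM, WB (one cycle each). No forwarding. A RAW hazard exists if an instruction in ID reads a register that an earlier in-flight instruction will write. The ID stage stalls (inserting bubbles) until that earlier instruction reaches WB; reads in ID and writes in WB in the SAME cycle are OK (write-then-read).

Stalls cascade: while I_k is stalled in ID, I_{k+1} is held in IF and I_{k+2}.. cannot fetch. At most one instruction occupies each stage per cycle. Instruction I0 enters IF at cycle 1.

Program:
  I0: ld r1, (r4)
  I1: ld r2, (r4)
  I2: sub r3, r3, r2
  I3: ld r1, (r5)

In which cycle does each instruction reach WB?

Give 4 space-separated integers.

Answer: 5 6 9 10

Derivation:
I0 ld r1 <- r4: IF@1 ID@2 stall=0 (-) EX@3 MEM@4 WB@5
I1 ld r2 <- r4: IF@2 ID@3 stall=0 (-) EX@4 MEM@5 WB@6
I2 sub r3 <- r3,r2: IF@3 ID@4 stall=2 (RAW on I1.r2 (WB@6)) EX@7 MEM@8 WB@9
I3 ld r1 <- r5: IF@4 ID@7 stall=0 (-) EX@8 MEM@9 WB@10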